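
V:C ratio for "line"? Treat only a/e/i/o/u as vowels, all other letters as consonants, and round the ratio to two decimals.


Word: "line"
Vowels (a,e,i,o,u): 2
Consonants: 2
Ratio = 2/2
= 1.00


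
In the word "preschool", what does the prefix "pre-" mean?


Prefix: pre-
Example: preschool = pre- + school
Meaning = before


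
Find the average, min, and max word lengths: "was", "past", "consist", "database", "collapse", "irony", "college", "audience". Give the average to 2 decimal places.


Lengths: "was"=3, "past"=4, "consist"=7, "database"=8, "collapse"=8, "irony"=5, "college"=7, "audience"=8
Sum = 50, Count = 8
Average = 50/8 = 6.25
= avg=6.25, min=3, max=8


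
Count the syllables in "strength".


Word: "strength"
Syllable breakdown: strength
Counting: 1 part
= 1 syllable


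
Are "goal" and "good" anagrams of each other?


Word 1: "goal" → sorted: aglo
Word 2: "good" → sorted: dgoo
Same letters? aglo != dgoo
Anagram = No


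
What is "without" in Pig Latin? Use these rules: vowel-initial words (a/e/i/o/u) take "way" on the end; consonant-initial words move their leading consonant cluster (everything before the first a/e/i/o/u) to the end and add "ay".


Word: "without"
Starts with consonant(s) → move to end, add 'ay'
Consonant cluster: "w"
Pig Latin = "ithoutway"


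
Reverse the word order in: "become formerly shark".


Original: "become formerly shark"
Words (1..n): become | formerly | shark
Reversed (n..1): shark | formerly | become
Result = "shark formerly become"


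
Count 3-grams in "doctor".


Word: "doctor" (length 6)
Number of 3-grams = length - 3 + 1 = 6 - 3 + 1
= 4


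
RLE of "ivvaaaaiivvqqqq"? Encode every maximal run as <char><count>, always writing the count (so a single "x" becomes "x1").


String: "ivvaaaaiivvqqqq"
Scanning for consecutive runs:
  'i' x 1
  'v' x 2
  'a' x 4
  'i' x 2
  'v' x 2
  'q' x 4
RLE = "i1v2a4i2v2q4"


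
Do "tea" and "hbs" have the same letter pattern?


Pattern of "tea": [0, 1, 2]
Pattern of "hbs": [0, 1, 2]
Patterns match
Same pattern = Yes


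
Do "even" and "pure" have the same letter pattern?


Pattern of "even": [0, 1, 0, 2]
Pattern of "pure": [0, 1, 2, 3]
Patterns do not match
Same pattern = No


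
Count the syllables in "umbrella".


Word: "umbrella"
Syllable breakdown: um / brel / la
Counting: 3 parts
= 3 syllables


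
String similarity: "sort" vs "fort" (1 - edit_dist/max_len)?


Word 1: "sort" (length 4)
Word 2: "fort" (length 4)
One optimal edit sequence:
  1. substitute 's' -> 'f'  (+1)
  2. keep 'o'
  3. keep 'r'
  4. keep 't'
Edit distance = 1
Max length = max(4, 4) = 4
Similarity = 1 - 1/4
= 0.7500


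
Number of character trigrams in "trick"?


Word: "trick" (length 5)
Number of 3-grams = length - 3 + 1 = 5 - 3 + 1
= 3


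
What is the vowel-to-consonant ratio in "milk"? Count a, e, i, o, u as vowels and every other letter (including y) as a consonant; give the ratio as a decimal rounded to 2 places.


Word: "milk"
Vowels (a,e,i,o,u): 1
Consonants: 3
Ratio = 1/3
= 0.33


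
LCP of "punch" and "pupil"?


Word 1: "punch"
Word 2: "pupil"
Comparing from start:
  Pos 0: 'p' == 'p'
  Pos 1: 'u' == 'u'
  Pos 2: 'n' != 'p' (stop)
LCP = "pu" (length 2)


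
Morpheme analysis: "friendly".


Word: "friendly"
Morphemes: friend | -ly
Each morpheme carries meaning
= 2 morphemes


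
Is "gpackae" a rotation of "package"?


Word: "package", Candidate: "gpackae"
Method: check if candidate is substring of word+word
"packagepackage" contains "gpackae"? No
Is rotation = No


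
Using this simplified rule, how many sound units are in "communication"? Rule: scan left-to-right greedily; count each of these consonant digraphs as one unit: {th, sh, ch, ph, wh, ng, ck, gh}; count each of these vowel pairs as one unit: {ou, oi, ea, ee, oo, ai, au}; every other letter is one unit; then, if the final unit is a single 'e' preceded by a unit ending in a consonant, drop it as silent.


Word: "communication" (13 letters)
Left-to-right scan:
  (1) 'c' (letter)
  (2) 'o' (letter)
  (3) 'm' (letter)
  (4) 'm' (letter)
  (5) 'u' (letter)
  (6) 'n' (letter)
  (7) 'i' (letter)
  (8) 'c' (letter)
  (9) 'a' (letter)
  (10) 't' (letter)
  (11) 'i' (letter)
  (12) 'o' (letter)
  (13) 'n' (letter)
Units from scan: 13
Sound units = 13 units


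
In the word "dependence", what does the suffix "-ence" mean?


Suffix: -ence
Example: dependence (depend + -ence)
Meaning = state of


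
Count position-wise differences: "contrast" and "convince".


Comparing character by character (same length = 8):
  Pos 0: 'c' vs 'c' =
  Pos 1: 'o' vs 'o' =
  Pos 2: 'n' vs 'n' =
  Pos 3: 't' vs 'v' !=
  Pos 4: 'r' vs 'i' !=
  Pos 5: 'a' vs 'n' !=
  Pos 6: 's' vs 'c' !=
  Pos 7: 't' vs 'e' !=
Hamming distance = 5


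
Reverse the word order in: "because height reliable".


Original: "because height reliable"
Words (1..n): because | height | reliable
Reversed (n..1): reliable | height | because
Result = "reliable height because"


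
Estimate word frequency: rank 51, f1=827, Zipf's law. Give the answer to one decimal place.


Zipf's law: f(r) = f(1) / r
f(1) = 827
f(51) = 827 / 51
= 16.2 occurrences


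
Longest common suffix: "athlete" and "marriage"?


Word 1: "athlete"
Word 2: "marriage"
Comparing from end:
  Pos -1: 'e' == 'e'
  Pos -2: 't' != 'g' (stop)
LCS = "e" (length 1)


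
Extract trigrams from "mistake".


Word: "mistake" (length 7)
Number of trigrams = 7 - 3 + 1 = 5
  Position 0: "mis"
  Position 1: "ist"
  Position 2: "sta"
  Position 3: "tak"
  Position 4: "ake"
Trigrams = "mis", "ist", "sta", "tak", "ake"


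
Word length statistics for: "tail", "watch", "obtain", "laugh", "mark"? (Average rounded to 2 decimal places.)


Lengths: "tail"=4, "watch"=5, "obtain"=6, "laugh"=5, "mark"=4
Sum = 24, Count = 5
Average = 24/5 = 4.80
= avg=4.80, min=4, max=6


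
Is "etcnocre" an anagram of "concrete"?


Word 1: "concrete" → sorted: cceenort
Word 2: "etcnocre" → sorted: cceenort
Same letters? cceenort == cceenort
Anagram = Yes


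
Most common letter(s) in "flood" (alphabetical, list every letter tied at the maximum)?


Word: "flood"
Letter counts:
  'd': 1
  'f': 1
  'l': 1
  'o': 2
Maximum count = 2
Most frequent = 'o' (2 times each)


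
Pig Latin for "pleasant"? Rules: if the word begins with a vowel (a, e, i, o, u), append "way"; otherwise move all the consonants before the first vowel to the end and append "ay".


Word: "pleasant"
Starts with consonant(s) → move to end, add 'ay'
Consonant cluster: "pl"
Pig Latin = "easantplay"


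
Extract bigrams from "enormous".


Word: "enormous" (length 8)
Number of bigrams = 8 - 2 + 1 = 7
  Position 0: "en"
  Position 1: "no"
  Position 2: "or"
  Position 3: "rm"
  Position 4: "mo"
  Position 5: "ou"
  Position 6: "us"
Bigrams = "en", "no", "or", "rm", "mo", "ou", "us"


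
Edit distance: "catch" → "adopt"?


Word 1: "catch" (length 5)
Word 2: "adopt" (length 5)
One optimal edit sequence (insert/delete/substitute each cost 1):
  1. substitute 'c' -> 'a'  (+1)
  2. substitute 'a' -> 'd'  (+1)
  3. substitute 't' -> 'o'  (+1)
  4. substitute 'c' -> 'p'  (+1)
  5. substitute 'h' -> 't'  (+1)
Total edit operations: 5
Edit distance = 5


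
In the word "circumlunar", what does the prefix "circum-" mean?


Prefix: circum-
Example: circumlunar = circum- + lunar
Meaning = around


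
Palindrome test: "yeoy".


Word: "yeoy"
Reversed: "yoey"
Forward == Backward? yeoy != yoey
Palindrome = No


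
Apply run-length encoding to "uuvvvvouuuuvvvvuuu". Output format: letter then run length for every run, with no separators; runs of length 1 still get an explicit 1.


String: "uuvvvvouuuuvvvvuuu"
Scanning for consecutive runs:
  'u' x 2
  'v' x 4
  'o' x 1
  'u' x 4
  'v' x 4
  'u' x 3
RLE = "u2v4o1u4v4u3"


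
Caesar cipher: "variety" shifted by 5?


Word: "variety"
Shift: 5
Each letter → (letter + shift) mod 26:
  'v' (21) + 5 = 0 → 'a'
  'a' (0) + 5 = 5 → 'f'
  'r' (17) + 5 = 22 → 'w'
  'i' (8) + 5 = 13 → 'n'
  'e' (4) + 5 = 9 → 'j'
  't' (19) + 5 = 24 → 'y'
  'y' (24) + 5 = 3 → 'd'
Result = "afwnjyd"


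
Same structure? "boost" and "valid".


Pattern of "boost": [0, 1, 1, 2, 3]
Pattern of "valid": [0, 1, 2, 3, 4]
Patterns do not match
Same pattern = No


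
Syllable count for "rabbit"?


Word: "rabbit"
Syllable breakdown: rab-bit
Counting: 2 parts
= 2 syllables


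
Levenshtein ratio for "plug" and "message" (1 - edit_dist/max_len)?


Word 1: "plug" (length 4)
Word 2: "message" (length 7)
One optimal edit sequence:
  1. insert 'm'  (+1)
  2. insert 'e'  (+1)
  3. substitute 'p' -> 's'  (+1)
  4. substitute 'l' -> 's'  (+1)
  5. substitute 'u' -> 'a'  (+1)
  6. keep 'g'
  7. insert 'e'  (+1)
Edit distance = 6
Max length = max(4, 7) = 7
Similarity = 1 - 6/7
= 0.1429


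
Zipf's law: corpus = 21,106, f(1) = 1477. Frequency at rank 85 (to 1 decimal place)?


Zipf's law: f(r) = f(1) / r
f(1) = 1477
f(85) = 1477 / 85
= 17.4 occurrences


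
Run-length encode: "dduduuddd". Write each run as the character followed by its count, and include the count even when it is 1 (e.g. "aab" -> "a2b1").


String: "dduduuddd"
Scanning for consecutive runs:
  'd' x 2
  'u' x 1
  'd' x 1
  'u' x 2
  'd' x 3
RLE = "d2u1d1u2d3"


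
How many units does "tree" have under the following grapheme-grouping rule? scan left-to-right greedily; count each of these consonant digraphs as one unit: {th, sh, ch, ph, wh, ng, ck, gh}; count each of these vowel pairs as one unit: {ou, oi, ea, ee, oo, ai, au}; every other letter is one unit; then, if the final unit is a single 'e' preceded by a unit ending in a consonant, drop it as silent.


Word: "tree" (4 letters)
Left-to-right scan:
  1. 't' (letter)
  2. 'r' (letter)
  3. 'ee' (vowel-pair)
Units from scan: 3
Sound units = 3 units


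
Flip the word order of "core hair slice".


Original: "core hair slice"
Words (1..n): core | hair | slice
Reversed (n..1): slice | hair | core
Result = "slice hair core"


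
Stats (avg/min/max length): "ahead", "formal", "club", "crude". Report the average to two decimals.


Lengths: "ahead"=5, "formal"=6, "club"=4, "crude"=5
Sum = 20, Count = 4
Average = 20/4 = 5.00
= avg=5.00, min=4, max=6


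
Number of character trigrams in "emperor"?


Word: "emperor" (length 7)
Number of 3-grams = length - 3 + 1 = 7 - 3 + 1
= 5


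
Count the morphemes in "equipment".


Word: "equipment"
Morphemes: equip + -ment
Each morpheme carries meaning
= 2 morphemes


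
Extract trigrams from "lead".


Word: "lead" (length 4)
Number of trigrams = 4 - 3 + 1 = 2
  Position 0: "lea"
  Position 1: "ead"
Trigrams = "lea", "ead"


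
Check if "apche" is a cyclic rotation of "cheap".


Word: "cheap", Candidate: "apche"
Method: check if candidate is substring of word+word
"cheapcheap" contains "apche"? Yes
Is rotation = Yes


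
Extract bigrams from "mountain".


Word: "mountain" (length 8)
Number of bigrams = 8 - 2 + 1 = 7
  Position 0: "mo"
  Position 1: "ou"
  Position 2: "un"
  Position 3: "nt"
  Position 4: "ta"
  Position 5: "ai"
  Position 6: "in"
Bigrams = "mo", "ou", "un", "nt", "ta", "ai", "in"


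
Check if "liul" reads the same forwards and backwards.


Word: "liul"
Reversed: "luil"
Forward == Backward? liul != luil
Palindrome = No


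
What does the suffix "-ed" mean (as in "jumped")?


Suffix: -ed
Example: jumped = jump + -ed
Meaning = past tense


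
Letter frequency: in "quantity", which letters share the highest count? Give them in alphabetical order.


Word: "quantity"
Letter counts:
  'a': 1
  'i': 1
  'n': 1
  'q': 1
  't': 2
  'u': 1
  'y': 1
Maximum count = 2
Most frequent = 't' (2 times each)


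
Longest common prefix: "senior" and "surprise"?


Word 1: "senior"
Word 2: "surprise"
Comparing from start:
  Pos 0: 's' == 's'
  Pos 1: 'e' != 'u' (stop)
LCP = "s" (length 1)


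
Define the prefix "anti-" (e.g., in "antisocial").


Prefix: anti-
Example: antisocial = anti- + social
Meaning = against


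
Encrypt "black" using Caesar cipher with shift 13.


Word: "black"
Shift: 13
Each letter → (letter + shift) mod 26:
  'b' (1) + 13 = 14 → 'o'
  'l' (11) + 13 = 24 → 'y'
  'a' (0) + 13 = 13 → 'n'
  'c' (2) + 13 = 15 → 'p'
  'k' (10) + 13 = 23 → 'x'
Result = "oynpx"


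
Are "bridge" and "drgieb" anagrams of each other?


Word 1: "bridge" → sorted: bdegir
Word 2: "drgieb" → sorted: bdegir
Same letters? bdegir == bdegir
Anagram = Yes


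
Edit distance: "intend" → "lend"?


Word 1: "intend" (length 6)
Word 2: "lend" (length 4)
One optimal edit sequence (insert/delete/substitute each cost 1):
  1. delete 'i'  (+1)
  2. delete 'n'  (+1)
  3. substitute 't' -> 'l'  (+1)
  4. keep 'e'
  5. keep 'n'
  6. keep 'd'
Total edit operations: 3
Edit distance = 3


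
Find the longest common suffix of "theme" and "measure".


Word 1: "theme"
Word 2: "measure"
Comparing from end:
  Pos -1: 'e' == 'e'
  Pos -2: 'm' != 'r' (stop)
LCS = "e" (length 1)


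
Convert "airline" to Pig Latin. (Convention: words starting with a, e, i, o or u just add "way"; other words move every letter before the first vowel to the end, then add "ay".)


Word: "airline"
Starts with vowel → add 'way'
Pig Latin = "airlineway"


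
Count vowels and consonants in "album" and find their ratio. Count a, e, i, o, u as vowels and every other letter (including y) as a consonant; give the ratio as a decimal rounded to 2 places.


Word: "album"
Vowels (a,e,i,o,u): 2
Consonants: 3
Ratio = 2/3
= 0.67


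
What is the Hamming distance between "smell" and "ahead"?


Comparing character by character (same length = 5):
  Pos 0: 's' vs 'a' !=
  Pos 1: 'm' vs 'h' !=
  Pos 2: 'e' vs 'e' =
  Pos 3: 'l' vs 'a' !=
  Pos 4: 'l' vs 'd' !=
Hamming distance = 4


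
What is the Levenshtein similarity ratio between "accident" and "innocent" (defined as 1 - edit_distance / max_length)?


Word 1: "accident" (length 8)
Word 2: "innocent" (length 8)
One optimal edit sequence:
  1. substitute 'a' -> 'i'  (+1)
  2. substitute 'c' -> 'n'  (+1)
  3. substitute 'c' -> 'n'  (+1)
  4. substitute 'i' -> 'o'  (+1)
  5. substitute 'd' -> 'c'  (+1)
  6. keep 'e'
  7. keep 'n'
  8. keep 't'
Edit distance = 5
Max length = max(8, 8) = 8
Similarity = 1 - 5/8
= 0.3750


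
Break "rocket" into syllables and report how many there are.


Word: "rocket"
Syllable breakdown: rock / et
Counting: 2 parts
= 2 syllables


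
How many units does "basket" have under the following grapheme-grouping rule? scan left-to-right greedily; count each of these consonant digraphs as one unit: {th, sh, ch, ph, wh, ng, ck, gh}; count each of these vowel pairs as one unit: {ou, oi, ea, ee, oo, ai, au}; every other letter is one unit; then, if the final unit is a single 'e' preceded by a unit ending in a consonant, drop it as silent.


Word: "basket" (6 letters)
Left-to-right scan:
  [1] 'b' (letter)
  [2] 'a' (letter)
  [3] 's' (letter)
  [4] 'k' (letter)
  [5] 'e' (letter)
  [6] 't' (letter)
Units from scan: 6
Sound units = 6 units


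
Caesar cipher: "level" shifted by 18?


Word: "level"
Shift: 18
Each letter → (letter + shift) mod 26:
  'l' (11) + 18 = 3 → 'd'
  'e' (4) + 18 = 22 → 'w'
  'v' (21) + 18 = 13 → 'n'
  'e' (4) + 18 = 22 → 'w'
  'l' (11) + 18 = 3 → 'd'
Result = "dwnwd"


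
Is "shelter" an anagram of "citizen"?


Word 1: "citizen" → sorted: ceiintz
Word 2: "shelter" → sorted: eehlrst
Same letters? ceiintz != eehlrst
Anagram = No


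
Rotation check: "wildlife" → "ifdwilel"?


Word: "wildlife", Candidate: "ifdwilel"
Method: check if candidate is substring of word+word
"wildlifewildlife" contains "ifdwilel"? No
Is rotation = No


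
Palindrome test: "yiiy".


Word: "yiiy"
Reversed: "yiiy"
Forward == Backward? yiiy == yiiy
Palindrome = Yes


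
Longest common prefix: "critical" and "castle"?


Word 1: "critical"
Word 2: "castle"
Comparing from start:
  Pos 0: 'c' == 'c'
  Pos 1: 'r' != 'a' (stop)
LCP = "c" (length 1)


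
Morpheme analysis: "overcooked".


Word: "overcooked"
Morphemes: over- / cook / -ed
Each morpheme carries meaning
= 3 morphemes


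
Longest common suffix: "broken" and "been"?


Word 1: "broken"
Word 2: "been"
Comparing from end:
  Pos -1: 'n' == 'n'
  Pos -2: 'e' == 'e'
  Pos -3: 'k' != 'e' (stop)
LCS = "en" (length 2)


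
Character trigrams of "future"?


Word: "future" (length 6)
Number of trigrams = 6 - 3 + 1 = 4
  Position 0: "fut"
  Position 1: "utu"
  Position 2: "tur"
  Position 3: "ure"
Trigrams = "fut", "utu", "tur", "ure"


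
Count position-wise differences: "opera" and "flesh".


Comparing character by character (same length = 5):
  Pos 0: 'o' vs 'f' !=
  Pos 1: 'p' vs 'l' !=
  Pos 2: 'e' vs 'e' =
  Pos 3: 'r' vs 's' !=
  Pos 4: 'a' vs 'h' !=
Hamming distance = 4


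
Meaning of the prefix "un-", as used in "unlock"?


Prefix: un-
Example: unlock (un- + lock)
Meaning = not / reverse


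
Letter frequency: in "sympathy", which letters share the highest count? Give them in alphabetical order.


Word: "sympathy"
Letter counts:
  'a': 1
  'h': 1
  'm': 1
  'p': 1
  's': 1
  't': 1
  'y': 2
Maximum count = 2
Most frequent = 'y' (2 times each)


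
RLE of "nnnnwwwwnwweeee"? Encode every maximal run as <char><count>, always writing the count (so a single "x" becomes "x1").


String: "nnnnwwwwnwweeee"
Scanning for consecutive runs:
  'n' x 4
  'w' x 4
  'n' x 1
  'w' x 2
  'e' x 4
RLE = "n4w4n1w2e4"


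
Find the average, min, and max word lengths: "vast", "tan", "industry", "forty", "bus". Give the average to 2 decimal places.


Lengths: "vast"=4, "tan"=3, "industry"=8, "forty"=5, "bus"=3
Sum = 23, Count = 5
Average = 23/5 = 4.60
= avg=4.60, min=3, max=8


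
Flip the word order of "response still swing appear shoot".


Original: "response still swing appear shoot"
Words (1..n): response | still | swing | appear | shoot
Reversed (n..1): shoot | appear | swing | still | response
Result = "shoot appear swing still response"


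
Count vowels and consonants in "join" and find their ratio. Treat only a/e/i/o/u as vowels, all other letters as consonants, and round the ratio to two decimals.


Word: "join"
Vowels (a,e,i,o,u): 2
Consonants: 2
Ratio = 2/2
= 1.00


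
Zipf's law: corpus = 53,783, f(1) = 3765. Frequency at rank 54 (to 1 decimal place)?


Zipf's law: f(r) = f(1) / r
f(1) = 3765
f(54) = 3765 / 54
= 69.7 occurrences


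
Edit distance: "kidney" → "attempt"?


Word 1: "kidney" (length 6)
Word 2: "attempt" (length 7)
One optimal edit sequence (insert/delete/substitute each cost 1):
  1. insert 'a'  (+1)
  2. substitute 'k' -> 't'  (+1)
  3. substitute 'i' -> 't'  (+1)
  4. substitute 'd' -> 'e'  (+1)
  5. substitute 'n' -> 'm'  (+1)
  6. substitute 'e' -> 'p'  (+1)
  7. substitute 'y' -> 't'  (+1)
Total edit operations: 7
Edit distance = 7


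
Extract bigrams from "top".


Word: "top" (length 3)
Number of bigrams = 3 - 2 + 1 = 2
  Position 0: "to"
  Position 1: "op"
Bigrams = "to", "op"


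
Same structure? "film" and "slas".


Pattern of "film": [0, 1, 2, 3]
Pattern of "slas": [0, 1, 2, 0]
Patterns do not match
Same pattern = No


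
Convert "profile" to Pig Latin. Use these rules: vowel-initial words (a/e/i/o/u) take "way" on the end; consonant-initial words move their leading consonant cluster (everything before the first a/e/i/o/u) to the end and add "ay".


Word: "profile"
Starts with consonant(s) → move to end, add 'ay'
Consonant cluster: "pr"
Pig Latin = "ofilepray"


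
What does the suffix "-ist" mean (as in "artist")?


Suffix: -ist
As in: artist -> art + -ist
Meaning = one who practices


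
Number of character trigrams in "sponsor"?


Word: "sponsor" (length 7)
Number of 3-grams = length - 3 + 1 = 7 - 3 + 1
= 5


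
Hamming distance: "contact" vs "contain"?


Comparing character by character (same length = 7):
  Pos 0: 'c' vs 'c' =
  Pos 1: 'o' vs 'o' =
  Pos 2: 'n' vs 'n' =
  Pos 3: 't' vs 't' =
  Pos 4: 'a' vs 'a' =
  Pos 5: 'c' vs 'i' !=
  Pos 6: 't' vs 'n' !=
Hamming distance = 2


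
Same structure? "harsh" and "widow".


Pattern of "harsh": [0, 1, 2, 3, 0]
Pattern of "widow": [0, 1, 2, 3, 0]
Patterns match
Same pattern = Yes


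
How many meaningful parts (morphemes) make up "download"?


Word: "download"
Morphemes: down- | load
Each morpheme carries meaning
= 2 morphemes


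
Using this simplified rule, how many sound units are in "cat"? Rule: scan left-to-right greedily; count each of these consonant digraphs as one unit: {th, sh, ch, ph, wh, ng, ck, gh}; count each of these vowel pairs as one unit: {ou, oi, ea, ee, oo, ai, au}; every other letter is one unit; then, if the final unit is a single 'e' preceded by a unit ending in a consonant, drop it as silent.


Word: "cat" (3 letters)
Left-to-right scan:
  [1] 'c' (letter)
  [2] 'a' (letter)
  [3] 't' (letter)
Units from scan: 3
Sound units = 3 units


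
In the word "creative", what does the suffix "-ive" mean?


Suffix: -ive
Example: creative = create + -ive, with a spelling change
Meaning = tending to


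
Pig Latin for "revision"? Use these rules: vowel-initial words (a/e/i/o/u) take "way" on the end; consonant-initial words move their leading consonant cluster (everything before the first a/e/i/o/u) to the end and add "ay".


Word: "revision"
Starts with consonant(s) → move to end, add 'ay'
Consonant cluster: "r"
Pig Latin = "evisionray"


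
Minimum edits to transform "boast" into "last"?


Word 1: "boast" (length 5)
Word 2: "last" (length 4)
One optimal edit sequence (insert/delete/substitute each cost 1):
  1. delete 'b'  (+1)
  2. substitute 'o' -> 'l'  (+1)
  3. keep 'a'
  4. keep 's'
  5. keep 't'
Total edit operations: 2
Edit distance = 2


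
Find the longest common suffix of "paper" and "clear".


Word 1: "paper"
Word 2: "clear"
Comparing from end:
  Pos -1: 'r' == 'r'
  Pos -2: 'e' != 'a' (stop)
LCS = "r" (length 1)


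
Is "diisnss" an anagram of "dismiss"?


Word 1: "dismiss" → sorted: diimsss
Word 2: "diisnss" → sorted: diinsss
Same letters? diimsss != diinsss
Anagram = No


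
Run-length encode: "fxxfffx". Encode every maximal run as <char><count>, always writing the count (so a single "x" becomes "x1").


String: "fxxfffx"
Scanning for consecutive runs:
  'f' x 1
  'x' x 2
  'f' x 3
  'x' x 1
RLE = "f1x2f3x1"


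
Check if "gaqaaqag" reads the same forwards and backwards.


Word: "gaqaaqag"
Reversed: "gaqaaqag"
Forward == Backward? gaqaaqag == gaqaaqag
Palindrome = Yes


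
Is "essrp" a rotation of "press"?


Word: "press", Candidate: "essrp"
Method: check if candidate is substring of word+word
"presspress" contains "essrp"? No
Is rotation = No


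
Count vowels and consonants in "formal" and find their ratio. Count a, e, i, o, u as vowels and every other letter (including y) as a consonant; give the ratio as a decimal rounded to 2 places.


Word: "formal"
Vowels (a,e,i,o,u): 2
Consonants: 4
Ratio = 2/4
= 0.50


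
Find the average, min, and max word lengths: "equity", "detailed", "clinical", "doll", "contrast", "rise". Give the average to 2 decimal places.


Lengths: "equity"=6, "detailed"=8, "clinical"=8, "doll"=4, "contrast"=8, "rise"=4
Sum = 38, Count = 6
Average = 38/6 = 6.33
= avg=6.33, min=4, max=8


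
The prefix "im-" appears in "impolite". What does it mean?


Prefix: im-
As in: impolite -> im- + polite
Meaning = not / into


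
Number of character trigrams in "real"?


Word: "real" (length 4)
Number of 3-grams = length - 3 + 1 = 4 - 3 + 1
= 2


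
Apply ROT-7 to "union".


Word: "union"
Shift: 7
Each letter → (letter + shift) mod 26:
  'u' (20) + 7 = 1 → 'b'
  'n' (13) + 7 = 20 → 'u'
  'i' (8) + 7 = 15 → 'p'
  'o' (14) + 7 = 21 → 'v'
  'n' (13) + 7 = 20 → 'u'
Result = "bupvu"


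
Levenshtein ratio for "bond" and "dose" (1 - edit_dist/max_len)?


Word 1: "bond" (length 4)
Word 2: "dose" (length 4)
One optimal edit sequence:
  1. substitute 'b' -> 'd'  (+1)
  2. keep 'o'
  3. substitute 'n' -> 's'  (+1)
  4. substitute 'd' -> 'e'  (+1)
Edit distance = 3
Max length = max(4, 4) = 4
Similarity = 1 - 3/4
= 0.2500


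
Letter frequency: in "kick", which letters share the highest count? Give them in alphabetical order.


Word: "kick"
Letter counts:
  'c': 1
  'i': 1
  'k': 2
Maximum count = 2
Most frequent = 'k' (2 times each)


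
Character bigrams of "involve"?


Word: "involve" (length 7)
Number of bigrams = 7 - 2 + 1 = 6
  Position 0: "in"
  Position 1: "nv"
  Position 2: "vo"
  Position 3: "ol"
  Position 4: "lv"
  Position 5: "ve"
Bigrams = "in", "nv", "vo", "ol", "lv", "ve"


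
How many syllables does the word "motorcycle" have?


Word: "motorcycle"
Syllable breakdown: mo-tor-cy-cle
Counting: 4 parts
= 4 syllables


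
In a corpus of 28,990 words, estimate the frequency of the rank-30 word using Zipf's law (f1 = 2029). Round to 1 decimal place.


Zipf's law: f(r) = f(1) / r
f(1) = 2029
f(30) = 2029 / 30
= 67.6 occurrences


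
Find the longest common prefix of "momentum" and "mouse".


Word 1: "momentum"
Word 2: "mouse"
Comparing from start:
  Pos 0: 'm' == 'm'
  Pos 1: 'o' == 'o'
  Pos 2: 'm' != 'u' (stop)
LCP = "mo" (length 2)


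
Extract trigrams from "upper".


Word: "upper" (length 5)
Number of trigrams = 5 - 3 + 1 = 3
  Position 0: "upp"
  Position 1: "ppe"
  Position 2: "per"
Trigrams = "upp", "ppe", "per"


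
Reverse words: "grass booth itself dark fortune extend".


Original: "grass booth itself dark fortune extend"
Words (1..n): grass | booth | itself | dark | fortune | extend
Reversed (n..1): extend | fortune | dark | itself | booth | grass
Result = "extend fortune dark itself booth grass"


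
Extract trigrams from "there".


Word: "there" (length 5)
Number of trigrams = 5 - 3 + 1 = 3
  Position 0: "the"
  Position 1: "her"
  Position 2: "ere"
Trigrams = "the", "her", "ere"


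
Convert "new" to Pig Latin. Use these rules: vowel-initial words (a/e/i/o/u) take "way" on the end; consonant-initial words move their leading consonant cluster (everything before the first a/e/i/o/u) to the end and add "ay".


Word: "new"
Starts with consonant(s) → move to end, add 'ay'
Consonant cluster: "n"
Pig Latin = "ewnay"


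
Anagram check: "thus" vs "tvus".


Word 1: "thus" → sorted: hstu
Word 2: "tvus" → sorted: stuv
Same letters? hstu != stuv
Anagram = No


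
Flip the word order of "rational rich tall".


Original: "rational rich tall"
Words (1..n): rational | rich | tall
Reversed (n..1): tall | rich | rational
Result = "tall rich rational"


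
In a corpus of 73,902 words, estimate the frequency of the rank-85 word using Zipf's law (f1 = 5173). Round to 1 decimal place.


Zipf's law: f(r) = f(1) / r
f(1) = 5173
f(85) = 5173 / 85
= 60.9 occurrences


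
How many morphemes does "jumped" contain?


Word: "jumped"
Morphemes: jump + -ed
Each morpheme carries meaning
= 2 morphemes


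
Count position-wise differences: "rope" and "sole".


Comparing character by character (same length = 4):
  Pos 0: 'r' vs 's' !=
  Pos 1: 'o' vs 'o' =
  Pos 2: 'p' vs 'l' !=
  Pos 3: 'e' vs 'e' =
Hamming distance = 2


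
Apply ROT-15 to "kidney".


Word: "kidney"
Shift: 15
Each letter → (letter + shift) mod 26:
  'k' (10) + 15 = 25 → 'z'
  'i' (8) + 15 = 23 → 'x'
  'd' (3) + 15 = 18 → 's'
  'n' (13) + 15 = 2 → 'c'
  'e' (4) + 15 = 19 → 't'
  'y' (24) + 15 = 13 → 'n'
Result = "zxsctn"


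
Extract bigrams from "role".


Word: "role" (length 4)
Number of bigrams = 4 - 2 + 1 = 3
  Position 0: "ro"
  Position 1: "ol"
  Position 2: "le"
Bigrams = "ro", "ol", "le"


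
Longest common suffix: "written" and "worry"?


Word 1: "written"
Word 2: "worry"
Comparing from end:
  Pos -1: 'n' != 'y' (stop)
LCS = "" (length 0)


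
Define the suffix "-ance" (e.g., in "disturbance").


Suffix: -ance
Example: disturbance = disturb + -ance
Meaning = state of


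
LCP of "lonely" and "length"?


Word 1: "lonely"
Word 2: "length"
Comparing from start:
  Pos 0: 'l' == 'l'
  Pos 1: 'o' != 'e' (stop)
LCP = "l" (length 1)


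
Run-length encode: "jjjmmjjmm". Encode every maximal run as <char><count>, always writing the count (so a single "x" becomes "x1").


String: "jjjmmjjmm"
Scanning for consecutive runs:
  'j' x 3
  'm' x 2
  'j' x 2
  'm' x 2
RLE = "j3m2j2m2"


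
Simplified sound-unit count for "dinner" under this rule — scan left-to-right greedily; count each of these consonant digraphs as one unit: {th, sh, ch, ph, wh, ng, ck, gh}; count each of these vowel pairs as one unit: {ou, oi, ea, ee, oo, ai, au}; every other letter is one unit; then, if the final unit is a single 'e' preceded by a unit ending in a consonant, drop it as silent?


Word: "dinner" (6 letters)
Left-to-right scan:
  [1] 'd' (letter)
  [2] 'i' (letter)
  [3] 'n' (letter)
  [4] 'n' (letter)
  [5] 'e' (letter)
  [6] 'r' (letter)
Units from scan: 6
Sound units = 6 units


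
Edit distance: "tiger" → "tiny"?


Word 1: "tiger" (length 5)
Word 2: "tiny" (length 4)
One optimal edit sequence (insert/delete/substitute each cost 1):
  1. keep 't'
  2. keep 'i'
  3. delete 'g'  (+1)
  4. substitute 'e' -> 'n'  (+1)
  5. substitute 'r' -> 'y'  (+1)
Total edit operations: 3
Edit distance = 3


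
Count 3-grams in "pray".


Word: "pray" (length 4)
Number of 3-grams = length - 3 + 1 = 4 - 3 + 1
= 2


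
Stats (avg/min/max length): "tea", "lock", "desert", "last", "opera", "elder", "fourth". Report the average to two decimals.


Lengths: "tea"=3, "lock"=4, "desert"=6, "last"=4, "opera"=5, "elder"=5, "fourth"=6
Sum = 33, Count = 7
Average = 33/7 = 4.71
= avg=4.71, min=3, max=6


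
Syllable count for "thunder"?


Word: "thunder"
Syllable breakdown: thun · der
Counting: 2 parts
= 2 syllables


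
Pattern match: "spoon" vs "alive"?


Pattern of "spoon": [0, 1, 2, 2, 3]
Pattern of "alive": [0, 1, 2, 3, 4]
Patterns do not match
Same pattern = No


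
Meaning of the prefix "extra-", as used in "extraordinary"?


Prefix: extra-
Example: extraordinary = extra- + ordinary
Meaning = beyond


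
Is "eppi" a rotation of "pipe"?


Word: "pipe", Candidate: "eppi"
Method: check if candidate is substring of word+word
"pipepipe" contains "eppi"? No
Is rotation = No


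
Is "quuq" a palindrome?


Word: "quuq"
Reversed: "quuq"
Forward == Backward? quuq == quuq
Palindrome = Yes


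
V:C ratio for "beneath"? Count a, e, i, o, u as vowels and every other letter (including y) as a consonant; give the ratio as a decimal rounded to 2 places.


Word: "beneath"
Vowels (a,e,i,o,u): 3
Consonants: 4
Ratio = 3/4
= 0.75


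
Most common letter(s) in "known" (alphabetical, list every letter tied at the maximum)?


Word: "known"
Letter counts:
  'k': 1
  'n': 2
  'o': 1
  'w': 1
Maximum count = 2
Most frequent = 'n' (2 times each)


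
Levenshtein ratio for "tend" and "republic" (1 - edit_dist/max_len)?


Word 1: "tend" (length 4)
Word 2: "republic" (length 8)
One optimal edit sequence:
  1. substitute 't' -> 'r'  (+1)
  2. keep 'e'
  3. insert 'p'  (+1)
  4. insert 'u'  (+1)
  5. insert 'b'  (+1)
  6. insert 'l'  (+1)
  7. substitute 'n' -> 'i'  (+1)
  8. substitute 'd' -> 'c'  (+1)
Edit distance = 7
Max length = max(4, 8) = 8
Similarity = 1 - 7/8
= 0.1250


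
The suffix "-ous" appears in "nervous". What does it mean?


Suffix: -ous
Example: nervous = nerve + -ous, with a spelling change
Meaning = having quality of


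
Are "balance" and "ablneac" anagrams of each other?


Word 1: "balance" → sorted: aabceln
Word 2: "ablneac" → sorted: aabceln
Same letters? aabceln == aabceln
Anagram = Yes


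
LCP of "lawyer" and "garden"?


Word 1: "lawyer"
Word 2: "garden"
Comparing from start:
  Pos 0: 'l' != 'g' (stop)
LCP = "" (length 0)


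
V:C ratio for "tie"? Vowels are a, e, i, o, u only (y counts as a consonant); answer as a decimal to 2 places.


Word: "tie"
Vowels (a,e,i,o,u): 2
Consonants: 1
Ratio = 2/1
= 2.00


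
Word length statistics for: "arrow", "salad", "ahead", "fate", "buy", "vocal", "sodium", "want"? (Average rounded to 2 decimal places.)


Lengths: "arrow"=5, "salad"=5, "ahead"=5, "fate"=4, "buy"=3, "vocal"=5, "sodium"=6, "want"=4
Sum = 37, Count = 8
Average = 37/8 = 4.63
= avg=4.63, min=3, max=6


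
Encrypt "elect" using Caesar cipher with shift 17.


Word: "elect"
Shift: 17
Each letter → (letter + shift) mod 26:
  'e' (4) + 17 = 21 → 'v'
  'l' (11) + 17 = 2 → 'c'
  'e' (4) + 17 = 21 → 'v'
  'c' (2) + 17 = 19 → 't'
  't' (19) + 17 = 10 → 'k'
Result = "vcvtk"


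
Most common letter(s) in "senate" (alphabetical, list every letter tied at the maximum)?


Word: "senate"
Letter counts:
  'a': 1
  'e': 2
  'n': 1
  's': 1
  't': 1
Maximum count = 2
Most frequent = 'e' (2 times each)


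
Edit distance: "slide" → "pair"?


Word 1: "slide" (length 5)
Word 2: "pair" (length 4)
One optimal edit sequence (insert/delete/substitute each cost 1):
  1. substitute 's' -> 'p'  (+1)
  2. substitute 'l' -> 'a'  (+1)
  3. keep 'i'
  4. delete 'd'  (+1)
  5. substitute 'e' -> 'r'  (+1)
Total edit operations: 4
Edit distance = 4


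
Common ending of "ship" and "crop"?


Word 1: "ship"
Word 2: "crop"
Comparing from end:
  Pos -1: 'p' == 'p'
  Pos -2: 'i' != 'o' (stop)
LCS = "p" (length 1)


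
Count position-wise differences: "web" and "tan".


Comparing character by character (same length = 3):
  Pos 0: 'w' vs 't' !=
  Pos 1: 'e' vs 'a' !=
  Pos 2: 'b' vs 'n' !=
Hamming distance = 3


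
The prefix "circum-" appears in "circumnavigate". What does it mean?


Prefix: circum-
Example: circumnavigate = circum- + navigate
Meaning = around


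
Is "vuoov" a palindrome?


Word: "vuoov"
Reversed: "voouv"
Forward == Backward? vuoov != voouv
Palindrome = No


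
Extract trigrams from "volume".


Word: "volume" (length 6)
Number of trigrams = 6 - 3 + 1 = 4
  Position 0: "vol"
  Position 1: "olu"
  Position 2: "lum"
  Position 3: "ume"
Trigrams = "vol", "olu", "lum", "ume"


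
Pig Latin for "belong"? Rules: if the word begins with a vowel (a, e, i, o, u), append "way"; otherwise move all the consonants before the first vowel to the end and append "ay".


Word: "belong"
Starts with consonant(s) → move to end, add 'ay'
Consonant cluster: "b"
Pig Latin = "elongbay"


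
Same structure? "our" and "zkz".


Pattern of "our": [0, 1, 2]
Pattern of "zkz": [0, 1, 0]
Patterns do not match
Same pattern = No


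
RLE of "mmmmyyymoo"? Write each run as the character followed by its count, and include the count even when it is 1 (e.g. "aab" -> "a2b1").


String: "mmmmyyymoo"
Scanning for consecutive runs:
  'm' x 4
  'y' x 3
  'm' x 1
  'o' x 2
RLE = "m4y3m1o2"


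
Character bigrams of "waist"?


Word: "waist" (length 5)
Number of bigrams = 5 - 2 + 1 = 4
  Position 0: "wa"
  Position 1: "ai"
  Position 2: "is"
  Position 3: "st"
Bigrams = "wa", "ai", "is", "st"


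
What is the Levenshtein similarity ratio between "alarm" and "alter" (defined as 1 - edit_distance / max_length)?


Word 1: "alarm" (length 5)
Word 2: "alter" (length 5)
One optimal edit sequence:
  1. keep 'a'
  2. keep 'l'
  3. substitute 'a' -> 't'  (+1)
  4. substitute 'r' -> 'e'  (+1)
  5. substitute 'm' -> 'r'  (+1)
Edit distance = 3
Max length = max(5, 5) = 5
Similarity = 1 - 3/5
= 0.4000


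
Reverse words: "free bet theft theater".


Original: "free bet theft theater"
Words (1..n): free | bet | theft | theater
Reversed (n..1): theater | theft | bet | free
Result = "theater theft bet free"


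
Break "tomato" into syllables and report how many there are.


Word: "tomato"
Syllable breakdown: to | ma | to
Counting: 3 parts
= 3 syllables


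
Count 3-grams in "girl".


Word: "girl" (length 4)
Number of 3-grams = length - 3 + 1 = 4 - 3 + 1
= 2


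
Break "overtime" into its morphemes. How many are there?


Word: "overtime"
Morphemes: over- / time
Each morpheme carries meaning
= 2 morphemes


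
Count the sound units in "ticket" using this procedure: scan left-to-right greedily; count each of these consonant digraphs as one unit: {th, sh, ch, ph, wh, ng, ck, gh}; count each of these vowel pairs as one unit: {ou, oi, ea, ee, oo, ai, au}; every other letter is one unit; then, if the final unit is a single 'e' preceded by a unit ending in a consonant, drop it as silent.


Word: "ticket" (6 letters)
Left-to-right scan:
  (1) 't' (letter)
  (2) 'i' (letter)
  (3) 'ck' (digraph)
  (4) 'e' (letter)
  (5) 't' (letter)
Units from scan: 5
Sound units = 5 units


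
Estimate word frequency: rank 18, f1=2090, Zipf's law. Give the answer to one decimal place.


Zipf's law: f(r) = f(1) / r
f(1) = 2090
f(18) = 2090 / 18
= 116.1 occurrences


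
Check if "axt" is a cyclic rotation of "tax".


Word: "tax", Candidate: "axt"
Method: check if candidate is substring of word+word
"taxtax" contains "axt"? Yes
Is rotation = Yes


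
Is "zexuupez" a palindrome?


Word: "zexuupez"
Reversed: "zepuuxez"
Forward == Backward? zexuupez != zepuuxez
Palindrome = No


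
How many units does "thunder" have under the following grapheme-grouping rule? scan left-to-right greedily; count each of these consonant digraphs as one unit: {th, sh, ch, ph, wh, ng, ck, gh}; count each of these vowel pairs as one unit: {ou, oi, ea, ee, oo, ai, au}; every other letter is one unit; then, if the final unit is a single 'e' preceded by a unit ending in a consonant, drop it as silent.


Word: "thunder" (7 letters)
Left-to-right scan:
  [1] 'th' (digraph)
  [2] 'u' (letter)
  [3] 'n' (letter)
  [4] 'd' (letter)
  [5] 'e' (letter)
  [6] 'r' (letter)
Units from scan: 6
Sound units = 6 units


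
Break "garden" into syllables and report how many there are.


Word: "garden"
Syllable breakdown: gar-den
Counting: 2 parts
= 2 syllables


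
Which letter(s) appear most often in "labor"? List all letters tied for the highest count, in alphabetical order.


Word: "labor"
Letter counts:
  'a': 1
  'b': 1
  'l': 1
  'o': 1
  'r': 1
Maximum count = 1
Most frequent = 'a', 'b', 'l', 'o', 'r' (1 time each)


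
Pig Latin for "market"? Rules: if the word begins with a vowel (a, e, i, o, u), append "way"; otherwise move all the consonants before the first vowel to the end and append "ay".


Word: "market"
Starts with consonant(s) → move to end, add 'ay'
Consonant cluster: "m"
Pig Latin = "arketmay"


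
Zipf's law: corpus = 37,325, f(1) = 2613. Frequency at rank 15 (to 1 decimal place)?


Zipf's law: f(r) = f(1) / r
f(1) = 2613
f(15) = 2613 / 15
= 174.2 occurrences


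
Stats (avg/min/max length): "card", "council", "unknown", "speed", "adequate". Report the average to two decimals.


Lengths: "card"=4, "council"=7, "unknown"=7, "speed"=5, "adequate"=8
Sum = 31, Count = 5
Average = 31/5 = 6.20
= avg=6.20, min=4, max=8


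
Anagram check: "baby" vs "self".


Word 1: "baby" → sorted: abby
Word 2: "self" → sorted: efls
Same letters? abby != efls
Anagram = No


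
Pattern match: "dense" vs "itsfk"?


Pattern of "dense": [0, 1, 2, 3, 1]
Pattern of "itsfk": [0, 1, 2, 3, 4]
Patterns do not match
Same pattern = No


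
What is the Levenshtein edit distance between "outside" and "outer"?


Word 1: "outside" (length 7)
Word 2: "outer" (length 5)
One optimal edit sequence (insert/delete/substitute each cost 1):
  1. keep 'o'
  2. keep 'u'
  3. keep 't'
  4. delete 's'  (+1)
  5. delete 'i'  (+1)
  6. substitute 'd' -> 'e'  (+1)
  7. substitute 'e' -> 'r'  (+1)
Total edit operations: 4
Edit distance = 4
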